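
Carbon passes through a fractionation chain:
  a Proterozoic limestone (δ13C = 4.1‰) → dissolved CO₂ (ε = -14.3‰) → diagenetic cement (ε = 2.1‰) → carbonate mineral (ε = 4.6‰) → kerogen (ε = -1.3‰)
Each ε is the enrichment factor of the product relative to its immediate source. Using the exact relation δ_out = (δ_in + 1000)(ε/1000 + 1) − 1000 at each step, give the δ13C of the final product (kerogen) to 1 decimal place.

step 1: δ = (4.10 + 1000)·(-14.3/1000 + 1) − 1000 = -10.26‰
step 2: δ = (-10.26 + 1000)·(2.1/1000 + 1) − 1000 = -8.18‰
step 3: δ = (-8.18 + 1000)·(4.6/1000 + 1) − 1000 = -3.62‰
step 4: δ = (-3.62 + 1000)·(-1.3/1000 + 1) − 1000 = -4.91‰

-4.9‰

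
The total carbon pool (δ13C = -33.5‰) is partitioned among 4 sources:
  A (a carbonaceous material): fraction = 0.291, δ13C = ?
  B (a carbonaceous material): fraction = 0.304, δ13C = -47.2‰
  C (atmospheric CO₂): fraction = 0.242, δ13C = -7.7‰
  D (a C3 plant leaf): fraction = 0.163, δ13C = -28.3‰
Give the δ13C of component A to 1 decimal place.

-43.6‰

Isotope mass balance: δ_bulk = Σ fᵢ·δᵢ.
-33.5 = 0.291×δ_A + 0.304×(-47.2) + 0.242×(-7.7) + 0.163×(-28.3)
0.291·δ_A = -33.5 − (-20.825) = -12.675
δ_A = -12.675 / 0.291 = -43.56‰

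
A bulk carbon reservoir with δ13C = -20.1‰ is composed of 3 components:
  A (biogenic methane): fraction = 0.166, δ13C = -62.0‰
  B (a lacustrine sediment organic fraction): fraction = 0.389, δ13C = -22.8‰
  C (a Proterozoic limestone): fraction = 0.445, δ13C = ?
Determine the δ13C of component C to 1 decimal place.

Isotope mass balance: δ_bulk = Σ fᵢ·δᵢ.
-20.1 = 0.166×(-62.0) + 0.389×(-22.8) + 0.445×δ_C
0.445·δ_C = -20.1 − (-19.161) = -0.939
δ_C = -0.939 / 0.445 = -2.11‰

-2.1‰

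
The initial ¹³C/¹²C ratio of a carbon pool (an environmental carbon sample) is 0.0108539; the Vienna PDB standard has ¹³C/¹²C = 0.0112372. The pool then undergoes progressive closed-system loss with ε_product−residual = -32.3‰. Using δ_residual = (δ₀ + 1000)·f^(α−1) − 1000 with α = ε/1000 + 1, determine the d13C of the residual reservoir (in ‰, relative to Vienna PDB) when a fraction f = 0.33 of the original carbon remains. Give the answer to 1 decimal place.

δ₀ = (0.0108539/0.0112372 − 1)×1000 = (0.965890 − 1)×1000 = -34.110‰
α − 1 = ε/1000 = -0.0323
f^(α−1) = 0.33^(-0.0323) = 1.036459
δ_res = (-34.110 + 1000) × 1.036459 − 1000 = 1001.105 − 1000 = 1.11‰

1.1‰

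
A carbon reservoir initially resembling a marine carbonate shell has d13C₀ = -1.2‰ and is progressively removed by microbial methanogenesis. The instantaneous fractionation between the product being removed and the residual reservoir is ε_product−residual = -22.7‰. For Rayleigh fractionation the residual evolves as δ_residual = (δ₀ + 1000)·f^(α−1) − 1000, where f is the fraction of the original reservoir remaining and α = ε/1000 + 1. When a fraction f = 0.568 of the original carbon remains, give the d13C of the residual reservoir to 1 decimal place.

Rayleigh residual: δ_res = (δ₀ + 1000)·f^(α−1) − 1000
α = ε/1000 + 1 = 0.97730, so α − 1 = -0.02270
f^(α−1) = 0.568^(-0.02270) = 1.012923
δ_res = (-1.2 + 1000) × 1.012923 − 1000 = 1011.707 − 1000 = 11.71‰

11.7‰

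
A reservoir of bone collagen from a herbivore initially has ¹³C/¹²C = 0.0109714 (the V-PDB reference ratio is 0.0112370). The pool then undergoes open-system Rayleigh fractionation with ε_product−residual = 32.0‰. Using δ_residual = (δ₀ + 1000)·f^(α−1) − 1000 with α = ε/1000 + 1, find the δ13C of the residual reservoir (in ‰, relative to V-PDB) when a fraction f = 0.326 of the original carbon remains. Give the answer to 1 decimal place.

δ₀ = (0.0109714/0.0112370 − 1)×1000 = (0.976364 − 1)×1000 = -23.636‰
α − 1 = ε/1000 = 0.0320
f^(α−1) = 0.326^(0.0320) = 0.964768
δ_res = (-23.636 + 1000) × 0.964768 − 1000 = 941.965 − 1000 = -58.04‰

-58.0‰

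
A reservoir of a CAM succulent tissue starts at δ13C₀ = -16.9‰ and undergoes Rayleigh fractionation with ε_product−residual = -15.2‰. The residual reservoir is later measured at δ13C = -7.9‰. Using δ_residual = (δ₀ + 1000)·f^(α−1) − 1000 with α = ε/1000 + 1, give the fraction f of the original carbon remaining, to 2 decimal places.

0.55

α − 1 = ε/1000 = -0.0152
(δ_res + 1000)/(δ₀ + 1000) = (-7.9 + 1000)/(-16.9 + 1000) = 992.1/983.1 = 1.009155
f = 1.009155^(1/-0.0152) = exp(ln(1.009155)/-0.0152) = exp(0.00911/-0.0152)
f = exp(-0.5995) = 0.5491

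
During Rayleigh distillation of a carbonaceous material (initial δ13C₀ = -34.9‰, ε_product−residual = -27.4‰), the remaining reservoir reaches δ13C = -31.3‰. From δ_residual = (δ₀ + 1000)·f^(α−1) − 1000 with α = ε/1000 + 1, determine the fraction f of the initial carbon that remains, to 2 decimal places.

α − 1 = ε/1000 = -0.0274
(δ_res + 1000)/(δ₀ + 1000) = (-31.3 + 1000)/(-34.9 + 1000) = 968.7/965.1 = 1.003730
f = 1.003730^(1/-0.0274) = exp(ln(1.003730)/-0.0274) = exp(0.00372/-0.0274)
f = exp(-0.1359) = 0.8729

0.87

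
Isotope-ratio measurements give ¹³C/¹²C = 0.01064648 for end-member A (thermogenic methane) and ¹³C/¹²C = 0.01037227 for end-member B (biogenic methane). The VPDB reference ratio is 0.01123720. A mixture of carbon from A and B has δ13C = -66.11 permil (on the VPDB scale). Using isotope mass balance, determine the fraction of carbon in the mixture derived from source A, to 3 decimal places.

δ_A = (0.01064648/0.01123720 − 1)×1000 = (0.947432 − 1)×1000 = -52.568 permil
δ_B = (0.01037227/0.01123720 − 1)×1000 = (0.923030 − 1)×1000 = -76.970 permil
f_A = (δ_mix − δ_B)/(δ_A − δ_B) = (-66.11 − (-76.970))/(-52.568 − (-76.970))
f_A = 10.860 / 24.402 = 0.4451

0.445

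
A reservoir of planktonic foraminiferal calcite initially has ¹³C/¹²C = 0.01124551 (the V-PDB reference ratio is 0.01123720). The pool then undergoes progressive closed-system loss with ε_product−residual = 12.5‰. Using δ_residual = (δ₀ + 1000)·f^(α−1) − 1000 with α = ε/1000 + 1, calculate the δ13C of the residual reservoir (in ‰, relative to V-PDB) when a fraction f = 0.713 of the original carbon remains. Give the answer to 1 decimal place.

-3.5‰

δ₀ = (0.01124551/0.01123720 − 1)×1000 = (1.000740 − 1)×1000 = 0.740‰
α − 1 = ε/1000 = 0.0125
f^(α−1) = 0.713^(0.0125) = 0.995781
δ_res = (0.740 + 1000) × 0.995781 − 1000 = 996.517 − 1000 = -3.48‰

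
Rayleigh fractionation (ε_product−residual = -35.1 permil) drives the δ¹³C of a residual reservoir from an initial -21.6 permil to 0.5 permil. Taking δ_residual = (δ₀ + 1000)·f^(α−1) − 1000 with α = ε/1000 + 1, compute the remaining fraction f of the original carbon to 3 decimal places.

α − 1 = ε/1000 = -0.0351
(δ_res + 1000)/(δ₀ + 1000) = (0.5 + 1000)/(-21.6 + 1000) = 1000.5/978.4 = 1.022588
f = 1.022588^(1/-0.0351) = exp(ln(1.022588)/-0.0351) = exp(0.02234/-0.0351)
f = exp(-0.6364) = 0.5292

0.529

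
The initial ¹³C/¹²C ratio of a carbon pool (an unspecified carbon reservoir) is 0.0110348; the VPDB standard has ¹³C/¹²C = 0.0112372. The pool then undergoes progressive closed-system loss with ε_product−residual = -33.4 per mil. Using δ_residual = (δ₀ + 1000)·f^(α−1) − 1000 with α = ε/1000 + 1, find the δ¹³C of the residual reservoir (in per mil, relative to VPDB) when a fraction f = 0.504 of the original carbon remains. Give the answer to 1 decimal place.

δ₀ = (0.0110348/0.0112372 − 1)×1000 = (0.981988 − 1)×1000 = -18.012 per mil
α − 1 = ε/1000 = -0.0334
f^(α−1) = 0.504^(-0.0334) = 1.023149
δ_res = (-18.012 + 1000) × 1.023149 − 1000 = 1004.720 − 1000 = 4.72 per mil

4.7 per mil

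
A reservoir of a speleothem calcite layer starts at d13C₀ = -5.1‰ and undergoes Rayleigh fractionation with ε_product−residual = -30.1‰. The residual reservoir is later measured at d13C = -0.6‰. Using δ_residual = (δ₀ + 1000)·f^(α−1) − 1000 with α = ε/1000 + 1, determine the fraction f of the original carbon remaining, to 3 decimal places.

α − 1 = ε/1000 = -0.0301
(δ_res + 1000)/(δ₀ + 1000) = (-0.6 + 1000)/(-5.1 + 1000) = 999.4/994.9 = 1.004523
f = 1.004523^(1/-0.0301) = exp(ln(1.004523)/-0.0301) = exp(0.00451/-0.0301)
f = exp(-0.1499) = 0.8608

0.861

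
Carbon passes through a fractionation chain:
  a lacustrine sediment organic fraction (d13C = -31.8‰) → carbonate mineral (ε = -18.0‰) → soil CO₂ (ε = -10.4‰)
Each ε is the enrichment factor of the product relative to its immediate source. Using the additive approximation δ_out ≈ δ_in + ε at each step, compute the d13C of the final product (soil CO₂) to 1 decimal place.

step 1: δ ≈ -31.8 + (-18.0) = -49.8‰
step 2: δ ≈ -49.8 + (-10.4) = -60.2‰

-60.2‰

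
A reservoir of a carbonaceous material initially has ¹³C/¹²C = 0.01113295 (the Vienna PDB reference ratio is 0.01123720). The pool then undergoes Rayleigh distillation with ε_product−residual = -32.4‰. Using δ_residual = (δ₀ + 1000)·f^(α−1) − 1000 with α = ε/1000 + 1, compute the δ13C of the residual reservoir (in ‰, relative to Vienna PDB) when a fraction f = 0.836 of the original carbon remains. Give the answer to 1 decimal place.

-3.5‰

δ₀ = (0.01113295/0.01123720 − 1)×1000 = (0.990723 − 1)×1000 = -9.277‰
α − 1 = ε/1000 = -0.0324
f^(α−1) = 0.836^(-0.0324) = 1.005821
δ_res = (-9.277 + 1000) × 1.005821 − 1000 = 996.489 − 1000 = -3.51‰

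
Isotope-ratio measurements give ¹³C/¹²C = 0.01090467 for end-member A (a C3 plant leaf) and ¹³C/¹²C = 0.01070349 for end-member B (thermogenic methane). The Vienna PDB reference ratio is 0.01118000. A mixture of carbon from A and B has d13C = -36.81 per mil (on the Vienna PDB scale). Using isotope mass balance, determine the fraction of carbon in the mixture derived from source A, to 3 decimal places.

0.323

δ_A = (0.01090467/0.01118000 − 1)×1000 = (0.975373 − 1)×1000 = -24.627 per mil
δ_B = (0.01070349/0.01118000 − 1)×1000 = (0.957378 − 1)×1000 = -42.622 per mil
f_A = (δ_mix − δ_B)/(δ_A − δ_B) = (-36.81 − (-42.622))/(-24.627 − (-42.622))
f_A = 5.812 / 17.995 = 0.3230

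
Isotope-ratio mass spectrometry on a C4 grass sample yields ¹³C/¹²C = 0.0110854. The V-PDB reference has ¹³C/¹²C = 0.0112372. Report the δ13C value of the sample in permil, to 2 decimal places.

δ13C = (R_sample / R_standard − 1) × 1000
R_sample / R_standard = 0.0110854 / 0.0112372 = 0.986491
δ13C = (0.986491 − 1) × 1000 = -13.509 permil

-13.51 permil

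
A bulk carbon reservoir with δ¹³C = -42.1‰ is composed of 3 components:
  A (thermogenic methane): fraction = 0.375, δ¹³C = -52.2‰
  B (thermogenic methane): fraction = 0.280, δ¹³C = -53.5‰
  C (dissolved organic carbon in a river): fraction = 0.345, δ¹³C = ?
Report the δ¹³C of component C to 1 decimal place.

Isotope mass balance: δ_bulk = Σ fᵢ·δᵢ.
-42.1 = 0.375×(-52.2) + 0.280×(-53.5) + 0.345×δ_C
0.345·δ_C = -42.1 − (-34.555) = -7.545
δ_C = -7.545 / 0.345 = -21.87‰

-21.9‰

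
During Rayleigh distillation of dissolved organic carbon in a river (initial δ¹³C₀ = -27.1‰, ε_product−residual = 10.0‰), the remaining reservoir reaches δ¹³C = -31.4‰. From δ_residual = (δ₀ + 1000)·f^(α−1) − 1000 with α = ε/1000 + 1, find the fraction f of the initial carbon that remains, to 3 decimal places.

α − 1 = ε/1000 = 0.0100
(δ_res + 1000)/(δ₀ + 1000) = (-31.4 + 1000)/(-27.1 + 1000) = 968.6/972.9 = 0.995580
f = 0.995580^(1/0.0100) = exp(ln(0.995580)/0.0100) = exp(-0.00443/0.0100)
f = exp(-0.4430) = 0.6421

0.642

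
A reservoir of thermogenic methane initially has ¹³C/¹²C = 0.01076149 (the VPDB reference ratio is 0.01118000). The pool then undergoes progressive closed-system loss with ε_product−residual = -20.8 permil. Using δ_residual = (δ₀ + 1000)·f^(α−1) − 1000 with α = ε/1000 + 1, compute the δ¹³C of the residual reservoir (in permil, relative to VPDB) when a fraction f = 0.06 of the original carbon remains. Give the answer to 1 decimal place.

20.6 permil

δ₀ = (0.01076149/0.01118000 − 1)×1000 = (0.962566 − 1)×1000 = -37.434 permil
α − 1 = ε/1000 = -0.0208
f^(α−1) = 0.06^(-0.0208) = 1.060265
δ_res = (-37.434 + 1000) × 1.060265 − 1000 = 1020.575 − 1000 = 20.58 permil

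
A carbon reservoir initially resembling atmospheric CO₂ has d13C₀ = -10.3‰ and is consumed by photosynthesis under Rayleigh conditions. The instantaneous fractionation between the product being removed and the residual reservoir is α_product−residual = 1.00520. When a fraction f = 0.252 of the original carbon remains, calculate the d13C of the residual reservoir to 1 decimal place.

-17.4‰

Rayleigh residual: δ_res = (δ₀ + 1000)·f^(α−1) − 1000
α − 1 = 0.00520
f^(α−1) = 0.252^(0.00520) = 0.992858
δ_res = (-10.3 + 1000) × 0.992858 − 1000 = 982.632 − 1000 = -17.37‰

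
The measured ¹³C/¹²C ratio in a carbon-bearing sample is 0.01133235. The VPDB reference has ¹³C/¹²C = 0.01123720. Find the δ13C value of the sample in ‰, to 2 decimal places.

δ13C = (R_sample / R_standard − 1) × 1000
R_sample / R_standard = 0.01133235 / 0.01123720 = 1.008467
δ13C = (1.008467 − 1) × 1000 = 8.467‰

8.47‰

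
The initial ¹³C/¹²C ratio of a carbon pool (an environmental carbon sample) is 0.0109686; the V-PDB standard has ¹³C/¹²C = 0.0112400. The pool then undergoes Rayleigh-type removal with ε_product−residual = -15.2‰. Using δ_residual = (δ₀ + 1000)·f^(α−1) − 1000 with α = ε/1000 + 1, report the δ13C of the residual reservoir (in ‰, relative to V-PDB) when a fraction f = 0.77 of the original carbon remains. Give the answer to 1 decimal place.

-20.3‰

δ₀ = (0.0109686/0.0112400 − 1)×1000 = (0.975854 − 1)×1000 = -24.146‰
α − 1 = ε/1000 = -0.0152
f^(α−1) = 0.77^(-0.0152) = 1.003981
δ_res = (-24.146 + 1000) × 1.003981 − 1000 = 979.739 − 1000 = -20.26‰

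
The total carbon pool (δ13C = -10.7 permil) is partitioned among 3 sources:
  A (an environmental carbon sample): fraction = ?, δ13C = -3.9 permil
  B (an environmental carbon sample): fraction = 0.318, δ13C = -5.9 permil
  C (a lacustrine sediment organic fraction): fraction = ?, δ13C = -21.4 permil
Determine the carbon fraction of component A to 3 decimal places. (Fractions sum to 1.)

0.330

Let f_A and f_C be the unknown fractions; fractions sum to 1 so f_A + f_C = 0.682.
Mass balance: Σ fᵢ·δᵢ = δ_bulk ⇒ f_A·(-3.9) + f_C·(-21.4) = -10.7 − (-1.876) = -8.824
Substitute f_C = 0.682 − f_A:
f_A·(-3.9 − -21.4) = -8.824 − 0.682×(-21.4) = 5.771
f_A = 5.771 / 17.5 = 0.3298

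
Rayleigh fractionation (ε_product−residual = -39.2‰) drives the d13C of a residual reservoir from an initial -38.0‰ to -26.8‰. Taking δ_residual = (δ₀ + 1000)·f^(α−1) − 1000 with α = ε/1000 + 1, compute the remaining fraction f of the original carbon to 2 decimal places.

α − 1 = ε/1000 = -0.0392
(δ_res + 1000)/(δ₀ + 1000) = (-26.8 + 1000)/(-38.0 + 1000) = 973.2/962.0 = 1.011642
f = 1.011642^(1/-0.0392) = exp(ln(1.011642)/-0.0392) = exp(0.01158/-0.0392)
f = exp(-0.2953) = 0.7443

0.74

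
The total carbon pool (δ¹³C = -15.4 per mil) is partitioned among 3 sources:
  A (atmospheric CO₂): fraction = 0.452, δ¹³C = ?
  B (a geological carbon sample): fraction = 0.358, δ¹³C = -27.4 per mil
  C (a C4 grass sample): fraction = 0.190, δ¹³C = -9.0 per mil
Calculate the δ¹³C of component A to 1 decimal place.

-8.6 per mil

Isotope mass balance: δ_bulk = Σ fᵢ·δᵢ.
-15.4 = 0.452×δ_A + 0.358×(-27.4) + 0.190×(-9.0)
0.452·δ_A = -15.4 − (-11.519) = -3.881
δ_A = -3.881 / 0.452 = -8.59 per mil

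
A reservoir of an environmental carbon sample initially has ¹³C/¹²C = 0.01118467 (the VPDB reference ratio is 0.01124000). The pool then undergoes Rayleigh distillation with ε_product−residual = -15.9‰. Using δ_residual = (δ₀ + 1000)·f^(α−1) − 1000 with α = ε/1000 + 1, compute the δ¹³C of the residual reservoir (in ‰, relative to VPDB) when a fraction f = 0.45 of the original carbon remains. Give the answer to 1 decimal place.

7.8‰

δ₀ = (0.01118467/0.01124000 − 1)×1000 = (0.995077 − 1)×1000 = -4.923‰
α − 1 = ε/1000 = -0.0159
f^(α−1) = 0.45^(-0.0159) = 1.012777
δ_res = (-4.923 + 1000) × 1.012777 − 1000 = 1007.792 − 1000 = 7.79‰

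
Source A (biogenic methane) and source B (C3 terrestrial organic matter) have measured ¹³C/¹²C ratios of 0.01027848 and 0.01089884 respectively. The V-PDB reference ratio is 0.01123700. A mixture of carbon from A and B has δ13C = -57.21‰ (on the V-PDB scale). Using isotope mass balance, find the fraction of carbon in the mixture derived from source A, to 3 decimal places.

δ_A = (0.01027848/0.01123700 − 1)×1000 = (0.914700 − 1)×1000 = -85.300‰
δ_B = (0.01089884/0.01123700 − 1)×1000 = (0.969907 − 1)×1000 = -30.093‰
f_A = (δ_mix − δ_B)/(δ_A − δ_B) = (-57.21 − (-30.093))/(-85.300 − (-30.093))
f_A = -27.117 / -55.207 = 0.4912

0.491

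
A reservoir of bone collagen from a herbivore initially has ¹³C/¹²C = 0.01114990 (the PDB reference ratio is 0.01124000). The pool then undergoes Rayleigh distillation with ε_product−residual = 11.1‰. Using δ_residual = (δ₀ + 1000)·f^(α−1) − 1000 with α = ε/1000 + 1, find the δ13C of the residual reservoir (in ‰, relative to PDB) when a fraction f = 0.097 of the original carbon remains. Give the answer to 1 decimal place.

-33.4‰

δ₀ = (0.01114990/0.01124000 − 1)×1000 = (0.991984 − 1)×1000 = -8.016‰
α − 1 = ε/1000 = 0.0111
f^(α−1) = 0.097^(0.0111) = 0.974436
δ_res = (-8.016 + 1000) × 0.974436 − 1000 = 966.625 − 1000 = -33.38‰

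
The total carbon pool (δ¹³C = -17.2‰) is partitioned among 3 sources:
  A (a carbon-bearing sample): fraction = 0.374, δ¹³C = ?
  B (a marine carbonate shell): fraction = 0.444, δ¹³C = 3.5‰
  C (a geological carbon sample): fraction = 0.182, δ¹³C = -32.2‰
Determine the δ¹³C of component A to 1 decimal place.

Isotope mass balance: δ_bulk = Σ fᵢ·δᵢ.
-17.2 = 0.374×δ_A + 0.444×(3.5) + 0.182×(-32.2)
0.374·δ_A = -17.2 − (-4.306) = -12.894
δ_A = -12.894 / 0.374 = -34.47‰

-34.5‰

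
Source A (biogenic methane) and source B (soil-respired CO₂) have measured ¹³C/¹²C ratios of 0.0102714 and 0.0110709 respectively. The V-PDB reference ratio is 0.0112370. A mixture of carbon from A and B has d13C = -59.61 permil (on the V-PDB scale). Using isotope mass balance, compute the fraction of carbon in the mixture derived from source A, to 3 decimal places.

0.630

δ_A = (0.0102714/0.0112370 − 1)×1000 = (0.914070 − 1)×1000 = -85.930 permil
δ_B = (0.0110709/0.0112370 − 1)×1000 = (0.985218 − 1)×1000 = -14.782 permil
f_A = (δ_mix − δ_B)/(δ_A − δ_B) = (-59.61 − (-14.782))/(-85.930 − (-14.782))
f_A = -44.828 / -71.149 = 0.6301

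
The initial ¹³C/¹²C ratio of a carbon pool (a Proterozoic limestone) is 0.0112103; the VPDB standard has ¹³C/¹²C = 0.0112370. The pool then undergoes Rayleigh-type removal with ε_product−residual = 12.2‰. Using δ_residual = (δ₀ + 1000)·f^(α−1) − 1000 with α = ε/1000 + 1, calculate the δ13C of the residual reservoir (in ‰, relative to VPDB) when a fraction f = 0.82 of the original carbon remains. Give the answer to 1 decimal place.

δ₀ = (0.0112103/0.0112370 − 1)×1000 = (0.997624 − 1)×1000 = -2.376‰
α − 1 = ε/1000 = 0.0122
f^(α−1) = 0.82^(0.0122) = 0.997582
δ_res = (-2.376 + 1000) × 0.997582 − 1000 = 995.211 − 1000 = -4.79‰

-4.8‰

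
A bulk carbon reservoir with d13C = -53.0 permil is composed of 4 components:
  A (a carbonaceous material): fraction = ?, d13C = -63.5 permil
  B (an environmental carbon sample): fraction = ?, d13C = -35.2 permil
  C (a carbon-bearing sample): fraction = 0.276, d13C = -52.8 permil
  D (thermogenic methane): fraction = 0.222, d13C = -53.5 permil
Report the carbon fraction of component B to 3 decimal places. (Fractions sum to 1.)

Let f_B and f_A be the unknown fractions; fractions sum to 1 so f_B + f_A = 0.502.
Mass balance: Σ fᵢ·δᵢ = δ_bulk ⇒ f_B·(-35.2) + f_A·(-63.5) = -53.0 − (-26.450) = -26.550
Substitute f_A = 0.502 − f_B:
f_B·(-35.2 − -63.5) = -26.550 − 0.502×(-63.5) = 5.327
f_B = 5.327 / 28.3 = 0.1882

0.188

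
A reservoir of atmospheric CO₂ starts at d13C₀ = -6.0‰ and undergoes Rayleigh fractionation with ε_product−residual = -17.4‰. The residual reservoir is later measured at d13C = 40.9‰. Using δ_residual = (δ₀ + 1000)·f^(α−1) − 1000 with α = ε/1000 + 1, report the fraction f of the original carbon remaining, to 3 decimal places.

α − 1 = ε/1000 = -0.0174
(δ_res + 1000)/(δ₀ + 1000) = (40.9 + 1000)/(-6.0 + 1000) = 1040.9/994.0 = 1.047183
f = 1.047183^(1/-0.0174) = exp(ln(1.047183)/-0.0174) = exp(0.04610/-0.0174)
f = exp(-2.6496) = 0.0707

0.071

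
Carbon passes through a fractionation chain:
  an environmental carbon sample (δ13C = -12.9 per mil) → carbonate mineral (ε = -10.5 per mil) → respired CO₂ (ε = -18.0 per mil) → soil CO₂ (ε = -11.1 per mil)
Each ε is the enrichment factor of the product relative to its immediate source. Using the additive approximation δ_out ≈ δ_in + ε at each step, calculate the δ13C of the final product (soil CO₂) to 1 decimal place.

step 1: δ ≈ -12.9 + (-10.5) = -23.4 per mil
step 2: δ ≈ -23.4 + (-18.0) = -41.4 per mil
step 3: δ ≈ -41.4 + (-11.1) = -52.5 per mil

-52.5 per mil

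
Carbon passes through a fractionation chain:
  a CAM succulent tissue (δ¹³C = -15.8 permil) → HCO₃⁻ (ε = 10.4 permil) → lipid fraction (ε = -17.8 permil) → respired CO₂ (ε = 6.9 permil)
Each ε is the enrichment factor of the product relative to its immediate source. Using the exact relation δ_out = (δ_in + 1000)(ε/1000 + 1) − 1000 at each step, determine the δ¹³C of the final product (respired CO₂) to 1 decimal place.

step 1: δ = (-15.80 + 1000)·(10.4/1000 + 1) − 1000 = -5.56 permil
step 2: δ = (-5.56 + 1000)·(-17.8/1000 + 1) − 1000 = -23.27 permil
step 3: δ = (-23.27 + 1000)·(6.9/1000 + 1) − 1000 = -16.53 permil

-16.5 permil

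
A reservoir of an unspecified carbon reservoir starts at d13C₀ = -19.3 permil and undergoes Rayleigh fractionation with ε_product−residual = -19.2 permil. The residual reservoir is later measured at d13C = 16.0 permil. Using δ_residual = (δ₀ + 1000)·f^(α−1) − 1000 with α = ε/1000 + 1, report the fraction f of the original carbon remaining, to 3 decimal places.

0.159

α − 1 = ε/1000 = -0.0192
(δ_res + 1000)/(δ₀ + 1000) = (16.0 + 1000)/(-19.3 + 1000) = 1016.0/980.7 = 1.035995
f = 1.035995^(1/-0.0192) = exp(ln(1.035995)/-0.0192) = exp(0.03536/-0.0192)
f = exp(-1.8418) = 0.1585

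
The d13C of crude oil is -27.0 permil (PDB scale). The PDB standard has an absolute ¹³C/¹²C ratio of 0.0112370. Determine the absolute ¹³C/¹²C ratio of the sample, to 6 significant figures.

R_sample = R_standard × (d13C/1000 + 1)
R_sample = 0.0112370 × (-27.0/1000 + 1) = 0.0112370 × 0.973000
R_sample = 0.0109336

0.0109336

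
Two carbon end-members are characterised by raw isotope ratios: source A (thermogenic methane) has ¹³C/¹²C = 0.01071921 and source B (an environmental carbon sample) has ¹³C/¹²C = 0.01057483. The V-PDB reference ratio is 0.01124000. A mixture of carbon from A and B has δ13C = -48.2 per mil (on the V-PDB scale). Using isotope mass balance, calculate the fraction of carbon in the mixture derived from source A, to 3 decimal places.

0.855

δ_A = (0.01071921/0.01124000 − 1)×1000 = (0.953666 − 1)×1000 = -46.334 per mil
δ_B = (0.01057483/0.01124000 − 1)×1000 = (0.940821 − 1)×1000 = -59.179 per mil
f_A = (δ_mix − δ_B)/(δ_A − δ_B) = (-48.2 − (-59.179))/(-46.334 − (-59.179))
f_A = 10.979 / 12.845 = 0.8547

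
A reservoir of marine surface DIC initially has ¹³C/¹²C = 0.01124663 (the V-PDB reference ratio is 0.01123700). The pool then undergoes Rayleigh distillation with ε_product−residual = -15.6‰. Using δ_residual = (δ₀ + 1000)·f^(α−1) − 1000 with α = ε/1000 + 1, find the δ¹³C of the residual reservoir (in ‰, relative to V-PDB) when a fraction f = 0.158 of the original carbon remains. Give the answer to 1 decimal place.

δ₀ = (0.01124663/0.01123700 − 1)×1000 = (1.000857 − 1)×1000 = 0.857‰
α − 1 = ε/1000 = -0.0156
f^(α−1) = 0.158^(-0.0156) = 1.029203
δ_res = (0.857 + 1000) × 1.029203 − 1000 = 1030.085 − 1000 = 30.08‰

30.1‰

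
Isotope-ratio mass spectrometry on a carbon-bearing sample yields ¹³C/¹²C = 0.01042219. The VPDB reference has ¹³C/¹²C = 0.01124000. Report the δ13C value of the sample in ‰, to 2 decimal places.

-72.76‰

δ13C = (R_sample / R_standard − 1) × 1000
R_sample / R_standard = 0.01042219 / 0.01124000 = 0.927241
δ13C = (0.927241 − 1) × 1000 = -72.759‰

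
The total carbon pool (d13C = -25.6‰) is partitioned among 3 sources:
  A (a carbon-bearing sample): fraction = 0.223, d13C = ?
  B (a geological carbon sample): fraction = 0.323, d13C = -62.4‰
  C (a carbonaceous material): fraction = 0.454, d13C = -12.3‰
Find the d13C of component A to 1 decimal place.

Isotope mass balance: δ_bulk = Σ fᵢ·δᵢ.
-25.6 = 0.223×δ_A + 0.323×(-62.4) + 0.454×(-12.3)
0.223·δ_A = -25.6 − (-25.739) = 0.139
δ_A = 0.139 / 0.223 = 0.63‰

0.6‰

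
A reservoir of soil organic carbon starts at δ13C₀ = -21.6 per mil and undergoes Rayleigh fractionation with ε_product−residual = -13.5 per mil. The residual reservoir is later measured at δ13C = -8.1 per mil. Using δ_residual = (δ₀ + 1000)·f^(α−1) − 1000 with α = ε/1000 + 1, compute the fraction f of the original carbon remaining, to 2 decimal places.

α − 1 = ε/1000 = -0.0135
(δ_res + 1000)/(δ₀ + 1000) = (-8.1 + 1000)/(-21.6 + 1000) = 991.9/978.4 = 1.013798
f = 1.013798^(1/-0.0135) = exp(ln(1.013798)/-0.0135) = exp(0.01370/-0.0135)
f = exp(-1.0151) = 0.3624

0.36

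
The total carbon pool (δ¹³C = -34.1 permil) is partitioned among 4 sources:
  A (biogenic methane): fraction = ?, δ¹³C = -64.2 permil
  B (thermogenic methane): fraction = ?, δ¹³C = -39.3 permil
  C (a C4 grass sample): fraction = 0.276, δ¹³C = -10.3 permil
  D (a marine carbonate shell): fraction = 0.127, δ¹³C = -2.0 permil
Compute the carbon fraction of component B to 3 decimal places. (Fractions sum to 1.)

Let f_B and f_A be the unknown fractions; fractions sum to 1 so f_B + f_A = 0.597.
Mass balance: Σ fᵢ·δᵢ = δ_bulk ⇒ f_B·(-39.3) + f_A·(-64.2) = -34.1 − (-3.097) = -31.003
Substitute f_A = 0.597 − f_B:
f_B·(-39.3 − -64.2) = -31.003 − 0.597×(-64.2) = 7.324
f_B = 7.324 / 24.9 = 0.2941

0.294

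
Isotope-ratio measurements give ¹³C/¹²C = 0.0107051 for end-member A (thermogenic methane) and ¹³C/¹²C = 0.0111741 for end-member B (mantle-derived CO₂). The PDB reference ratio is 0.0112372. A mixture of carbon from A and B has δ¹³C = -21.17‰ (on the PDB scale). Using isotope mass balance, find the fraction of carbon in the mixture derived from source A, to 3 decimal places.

0.373

δ_A = (0.0107051/0.0112372 − 1)×1000 = (0.952648 − 1)×1000 = -47.352‰
δ_B = (0.0111741/0.0112372 − 1)×1000 = (0.994385 − 1)×1000 = -5.615‰
f_A = (δ_mix − δ_B)/(δ_A − δ_B) = (-21.17 − (-5.615))/(-47.352 − (-5.615))
f_A = -15.555 / -41.736 = 0.3727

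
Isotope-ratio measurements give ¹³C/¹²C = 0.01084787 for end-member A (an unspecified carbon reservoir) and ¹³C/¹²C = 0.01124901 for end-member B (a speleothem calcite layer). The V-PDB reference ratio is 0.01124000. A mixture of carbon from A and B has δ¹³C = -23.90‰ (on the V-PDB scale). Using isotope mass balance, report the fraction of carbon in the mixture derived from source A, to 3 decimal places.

0.692

δ_A = (0.01084787/0.01124000 − 1)×1000 = (0.965113 − 1)×1000 = -34.887‰
δ_B = (0.01124901/0.01124000 − 1)×1000 = (1.000802 − 1)×1000 = 0.802‰
f_A = (δ_mix − δ_B)/(δ_A − δ_B) = (-23.90 − (0.802))/(-34.887 − (0.802))
f_A = -24.702 / -35.689 = 0.6921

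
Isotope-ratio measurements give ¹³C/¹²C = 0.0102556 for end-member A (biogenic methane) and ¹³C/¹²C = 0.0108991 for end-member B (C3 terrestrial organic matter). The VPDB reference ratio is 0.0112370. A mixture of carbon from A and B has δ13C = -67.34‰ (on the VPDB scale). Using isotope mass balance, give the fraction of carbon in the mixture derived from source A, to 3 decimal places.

0.651

δ_A = (0.0102556/0.0112370 − 1)×1000 = (0.912664 − 1)×1000 = -87.336‰
δ_B = (0.0108991/0.0112370 − 1)×1000 = (0.969930 − 1)×1000 = -30.070‰
f_A = (δ_mix − δ_B)/(δ_A − δ_B) = (-67.34 − (-30.070))/(-87.336 − (-30.070))
f_A = -37.270 / -57.266 = 0.6508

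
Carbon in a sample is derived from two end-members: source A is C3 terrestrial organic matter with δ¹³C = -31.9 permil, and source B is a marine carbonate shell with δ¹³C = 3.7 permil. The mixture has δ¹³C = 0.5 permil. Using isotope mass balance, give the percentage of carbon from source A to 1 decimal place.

9.0%

δ_mix = f_A·δ_A + (1 − f_A)·δ_B  ⇒  f_A = (δ_mix − δ_B)/(δ_A − δ_B)
f_A = (0.5 − (3.7)) / (-31.9 − (3.7))
f_A = -3.2 / -35.6 = 0.0899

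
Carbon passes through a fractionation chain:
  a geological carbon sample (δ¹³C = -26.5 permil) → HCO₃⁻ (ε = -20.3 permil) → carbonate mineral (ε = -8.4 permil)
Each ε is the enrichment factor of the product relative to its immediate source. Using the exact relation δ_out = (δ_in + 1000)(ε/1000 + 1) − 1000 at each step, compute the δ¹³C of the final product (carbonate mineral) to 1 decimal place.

step 1: δ = (-26.50 + 1000)·(-20.3/1000 + 1) − 1000 = -46.26 permil
step 2: δ = (-46.26 + 1000)·(-8.4/1000 + 1) − 1000 = -54.27 permil

-54.3 permil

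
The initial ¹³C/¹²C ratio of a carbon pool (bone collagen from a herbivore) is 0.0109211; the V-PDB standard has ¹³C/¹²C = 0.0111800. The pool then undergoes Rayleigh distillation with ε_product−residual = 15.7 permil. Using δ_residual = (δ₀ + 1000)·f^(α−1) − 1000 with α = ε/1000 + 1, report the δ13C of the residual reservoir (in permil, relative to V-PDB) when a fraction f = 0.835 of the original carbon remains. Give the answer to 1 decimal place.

-25.9 permil

δ₀ = (0.0109211/0.0111800 − 1)×1000 = (0.976843 − 1)×1000 = -23.157 permil
α − 1 = ε/1000 = 0.0157
f^(α−1) = 0.835^(0.0157) = 0.997173
δ_res = (-23.157 + 1000) × 0.997173 − 1000 = 974.081 − 1000 = -25.92 permil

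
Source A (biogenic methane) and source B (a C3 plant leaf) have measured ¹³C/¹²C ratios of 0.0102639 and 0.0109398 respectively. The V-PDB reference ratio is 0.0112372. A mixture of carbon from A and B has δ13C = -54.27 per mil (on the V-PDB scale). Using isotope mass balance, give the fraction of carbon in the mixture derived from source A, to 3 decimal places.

0.462

δ_A = (0.0102639/0.0112372 − 1)×1000 = (0.913386 − 1)×1000 = -86.614 per mil
δ_B = (0.0109398/0.0112372 − 1)×1000 = (0.973534 − 1)×1000 = -26.466 per mil
f_A = (δ_mix − δ_B)/(δ_A − δ_B) = (-54.27 − (-26.466))/(-86.614 − (-26.466))
f_A = -27.804 / -60.148 = 0.4623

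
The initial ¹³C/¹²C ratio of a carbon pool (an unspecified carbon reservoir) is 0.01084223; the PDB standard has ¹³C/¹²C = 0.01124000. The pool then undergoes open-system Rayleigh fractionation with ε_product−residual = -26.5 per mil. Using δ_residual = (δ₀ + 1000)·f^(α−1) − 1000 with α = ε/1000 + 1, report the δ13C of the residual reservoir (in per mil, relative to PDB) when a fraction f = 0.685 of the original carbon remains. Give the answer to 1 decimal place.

δ₀ = (0.01084223/0.01124000 − 1)×1000 = (0.964611 − 1)×1000 = -35.389 per mil
α − 1 = ε/1000 = -0.0265
f^(α−1) = 0.685^(-0.0265) = 1.010076
δ_res = (-35.389 + 1000) × 1.010076 − 1000 = 974.331 − 1000 = -25.67 per mil

-25.7 per mil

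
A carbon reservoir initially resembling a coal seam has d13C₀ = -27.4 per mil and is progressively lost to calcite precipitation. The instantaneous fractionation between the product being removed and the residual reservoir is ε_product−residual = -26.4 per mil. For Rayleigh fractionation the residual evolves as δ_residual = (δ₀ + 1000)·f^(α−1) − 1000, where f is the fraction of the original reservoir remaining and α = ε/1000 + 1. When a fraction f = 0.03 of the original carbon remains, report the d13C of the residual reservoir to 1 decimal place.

Rayleigh residual: δ_res = (δ₀ + 1000)·f^(α−1) − 1000
α = ε/1000 + 1 = 0.97360, so α − 1 = -0.02640
f^(α−1) = 0.03^(-0.02640) = 1.096993
δ_res = (-27.4 + 1000) × 1.096993 − 1000 = 1066.936 − 1000 = 66.94 per mil

66.9 per mil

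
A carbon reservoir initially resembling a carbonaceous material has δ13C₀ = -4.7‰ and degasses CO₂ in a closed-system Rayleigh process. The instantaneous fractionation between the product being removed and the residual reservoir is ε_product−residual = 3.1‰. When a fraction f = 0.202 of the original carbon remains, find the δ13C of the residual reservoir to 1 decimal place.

Rayleigh residual: δ_res = (δ₀ + 1000)·f^(α−1) − 1000
α = ε/1000 + 1 = 1.00310, so α − 1 = 0.00310
f^(α−1) = 0.202^(0.00310) = 0.995054
δ_res = (-4.7 + 1000) × 0.995054 − 1000 = 990.377 − 1000 = -9.62‰

-9.6‰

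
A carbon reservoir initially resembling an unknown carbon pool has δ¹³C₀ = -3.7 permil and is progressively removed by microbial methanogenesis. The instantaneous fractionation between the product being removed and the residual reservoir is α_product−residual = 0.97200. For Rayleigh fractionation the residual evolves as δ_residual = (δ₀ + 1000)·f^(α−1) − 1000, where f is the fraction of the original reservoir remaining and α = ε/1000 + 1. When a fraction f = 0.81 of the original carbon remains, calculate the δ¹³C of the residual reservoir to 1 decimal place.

2.2 permil

Rayleigh residual: δ_res = (δ₀ + 1000)·f^(α−1) − 1000
α − 1 = -0.02800
f^(α−1) = 0.81^(-0.02800) = 1.005918
δ_res = (-3.7 + 1000) × 1.005918 − 1000 = 1002.196 − 1000 = 2.20 permil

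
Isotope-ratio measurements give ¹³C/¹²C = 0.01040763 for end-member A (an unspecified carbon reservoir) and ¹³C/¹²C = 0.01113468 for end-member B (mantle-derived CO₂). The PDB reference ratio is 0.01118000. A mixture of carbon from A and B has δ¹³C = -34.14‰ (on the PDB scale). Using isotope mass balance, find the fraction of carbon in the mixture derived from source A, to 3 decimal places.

δ_A = (0.01040763/0.01118000 − 1)×1000 = (0.930915 − 1)×1000 = -69.085‰
δ_B = (0.01113468/0.01118000 − 1)×1000 = (0.995946 − 1)×1000 = -4.054‰
f_A = (δ_mix − δ_B)/(δ_A − δ_B) = (-34.14 − (-4.054))/(-69.085 − (-4.054))
f_A = -30.086 / -65.031 = 0.4626

0.463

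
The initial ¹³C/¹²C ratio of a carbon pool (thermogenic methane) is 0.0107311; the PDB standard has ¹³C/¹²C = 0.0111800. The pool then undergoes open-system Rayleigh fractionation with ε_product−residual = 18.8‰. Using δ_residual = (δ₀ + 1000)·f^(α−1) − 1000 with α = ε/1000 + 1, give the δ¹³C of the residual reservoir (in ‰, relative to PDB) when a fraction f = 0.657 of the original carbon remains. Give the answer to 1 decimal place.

δ₀ = (0.0107311/0.0111800 − 1)×1000 = (0.959848 − 1)×1000 = -40.152‰
α − 1 = ε/1000 = 0.0188
f^(α−1) = 0.657^(0.0188) = 0.992134
δ_res = (-40.152 + 1000) × 0.992134 − 1000 = 952.298 − 1000 = -47.70‰

-47.7‰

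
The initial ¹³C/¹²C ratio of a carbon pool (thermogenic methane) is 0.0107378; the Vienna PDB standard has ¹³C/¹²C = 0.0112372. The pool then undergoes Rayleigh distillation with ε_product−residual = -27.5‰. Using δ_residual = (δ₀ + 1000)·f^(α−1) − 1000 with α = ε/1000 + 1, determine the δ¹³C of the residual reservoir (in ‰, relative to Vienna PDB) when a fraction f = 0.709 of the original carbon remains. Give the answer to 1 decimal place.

-35.4‰

δ₀ = (0.0107378/0.0112372 − 1)×1000 = (0.955558 − 1)×1000 = -44.442‰
α − 1 = ε/1000 = -0.0275
f^(α−1) = 0.709^(-0.0275) = 1.009502
δ_res = (-44.442 + 1000) × 1.009502 − 1000 = 964.638 − 1000 = -35.36‰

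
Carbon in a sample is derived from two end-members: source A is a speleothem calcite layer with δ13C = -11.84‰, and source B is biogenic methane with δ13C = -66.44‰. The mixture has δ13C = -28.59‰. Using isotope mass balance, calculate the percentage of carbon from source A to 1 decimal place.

δ_mix = f_A·δ_A + (1 − f_A)·δ_B  ⇒  f_A = (δ_mix − δ_B)/(δ_A − δ_B)
f_A = (-28.59 − (-66.44)) / (-11.84 − (-66.44))
f_A = 37.85 / 54.60 = 0.6932

69.3%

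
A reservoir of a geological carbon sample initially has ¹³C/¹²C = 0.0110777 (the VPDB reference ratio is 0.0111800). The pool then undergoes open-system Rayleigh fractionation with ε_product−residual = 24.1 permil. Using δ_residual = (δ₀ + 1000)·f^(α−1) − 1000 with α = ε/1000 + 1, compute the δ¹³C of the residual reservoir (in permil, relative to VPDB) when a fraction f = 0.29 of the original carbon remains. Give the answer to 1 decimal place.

δ₀ = (0.0110777/0.0111800 − 1)×1000 = (0.990850 − 1)×1000 = -9.150 permil
α − 1 = ε/1000 = 0.0241
f^(α−1) = 0.29^(0.0241) = 0.970608
δ_res = (-9.150 + 1000) × 0.970608 − 1000 = 961.727 − 1000 = -38.27 permil

-38.3 permil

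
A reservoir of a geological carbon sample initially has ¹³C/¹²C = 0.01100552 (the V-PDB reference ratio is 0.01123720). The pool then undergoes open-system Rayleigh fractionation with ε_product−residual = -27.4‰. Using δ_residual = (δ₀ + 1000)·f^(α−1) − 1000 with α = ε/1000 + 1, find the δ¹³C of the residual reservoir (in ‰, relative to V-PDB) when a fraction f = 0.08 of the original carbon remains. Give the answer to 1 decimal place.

49.6‰

δ₀ = (0.01100552/0.01123720 − 1)×1000 = (0.979383 − 1)×1000 = -20.617‰
α − 1 = ε/1000 = -0.0274
f^(α−1) = 0.08^(-0.0274) = 1.071656
δ_res = (-20.617 + 1000) × 1.071656 − 1000 = 1049.561 − 1000 = 49.56‰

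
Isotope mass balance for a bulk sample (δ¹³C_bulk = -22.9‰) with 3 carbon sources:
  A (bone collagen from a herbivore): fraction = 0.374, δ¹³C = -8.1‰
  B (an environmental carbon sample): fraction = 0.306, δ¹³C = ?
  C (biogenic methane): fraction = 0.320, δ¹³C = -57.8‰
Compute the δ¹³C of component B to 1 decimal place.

Isotope mass balance: δ_bulk = Σ fᵢ·δᵢ.
-22.9 = 0.374×(-8.1) + 0.306×δ_B + 0.320×(-57.8)
0.306·δ_B = -22.9 − (-21.525) = -1.375
δ_B = -1.375 / 0.306 = -4.49‰

-4.5‰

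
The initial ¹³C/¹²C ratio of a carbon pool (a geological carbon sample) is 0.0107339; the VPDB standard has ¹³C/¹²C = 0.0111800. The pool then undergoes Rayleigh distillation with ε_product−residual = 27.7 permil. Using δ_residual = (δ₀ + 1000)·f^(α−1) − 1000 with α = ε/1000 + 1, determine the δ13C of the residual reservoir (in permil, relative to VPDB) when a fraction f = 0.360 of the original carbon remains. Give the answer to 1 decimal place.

δ₀ = (0.0107339/0.0111800 − 1)×1000 = (0.960098 − 1)×1000 = -39.902 permil
α − 1 = ε/1000 = 0.0277
f^(α−1) = 0.360^(0.0277) = 0.972097
δ_res = (-39.902 + 1000) × 0.972097 − 1000 = 933.309 − 1000 = -66.69 permil

-66.7 permil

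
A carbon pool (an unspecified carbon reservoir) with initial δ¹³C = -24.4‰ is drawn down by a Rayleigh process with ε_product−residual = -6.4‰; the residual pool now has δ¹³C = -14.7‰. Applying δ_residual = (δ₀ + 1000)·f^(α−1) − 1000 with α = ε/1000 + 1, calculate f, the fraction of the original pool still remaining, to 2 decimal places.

α − 1 = ε/1000 = -0.0064
(δ_res + 1000)/(δ₀ + 1000) = (-14.7 + 1000)/(-24.4 + 1000) = 985.3/975.6 = 1.009943
f = 1.009943^(1/-0.0064) = exp(ln(1.009943)/-0.0064) = exp(0.00989/-0.0064)
f = exp(-1.5459) = 0.2131

0.21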